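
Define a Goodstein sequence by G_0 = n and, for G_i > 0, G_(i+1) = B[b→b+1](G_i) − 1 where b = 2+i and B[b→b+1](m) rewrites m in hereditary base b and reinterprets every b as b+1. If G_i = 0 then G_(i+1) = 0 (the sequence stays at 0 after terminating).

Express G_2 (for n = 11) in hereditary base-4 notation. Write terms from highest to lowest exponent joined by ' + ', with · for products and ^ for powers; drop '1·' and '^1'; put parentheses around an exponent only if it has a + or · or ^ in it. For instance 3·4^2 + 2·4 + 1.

4^(4 + 1) + 3

base 2: 11 = 2^(2 + 1) + 2 + 1; at 3: 3^(3 + 1) + 3 + 1 = 85; next = 84
base 3: 84 = 3^(3 + 1) + 3; at 4: 4^(4 + 1) + 4 = 1028; next = 1027
base 4: 1027 = 4^(4 + 1) + 3; at 5: 5^(5 + 1) + 3 = 15628; next = 15627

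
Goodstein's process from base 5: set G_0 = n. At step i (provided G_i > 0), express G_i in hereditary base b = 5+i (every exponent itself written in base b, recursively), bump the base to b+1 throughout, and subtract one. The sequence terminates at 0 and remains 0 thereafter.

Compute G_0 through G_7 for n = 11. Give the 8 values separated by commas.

G_0 = 11. HB_5(11) = 2·5 + 1. Bump = 13. G_1 = 12.
G_1 = 12. HB_6(12) = 2·6. Bump = 14. G_2 = 13.
G_2 = 13. HB_7(13) = 7 + 6. Bump = 14. G_3 = 13.
G_3 = 13. HB_8(13) = 8 + 5. Bump = 14. G_4 = 13.
G_4 = 13. HB_9(13) = 9 + 4. Bump = 14. G_5 = 13.
G_5 = 13. HB_10(13) = 10 + 3. Bump = 14. G_6 = 13.
G_6 = 13. HB_11(13) = 11 + 2. Bump = 14. G_7 = 13.

11, 12, 13, 13, 13, 13, 13, 13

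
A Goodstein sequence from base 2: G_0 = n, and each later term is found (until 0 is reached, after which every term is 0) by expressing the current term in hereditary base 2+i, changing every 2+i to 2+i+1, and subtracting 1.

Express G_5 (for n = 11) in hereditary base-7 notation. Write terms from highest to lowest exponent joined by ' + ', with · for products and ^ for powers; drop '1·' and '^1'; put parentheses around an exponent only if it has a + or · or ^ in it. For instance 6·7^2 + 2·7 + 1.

base 2: 11 = 2^(2 + 1) + 2 + 1; at 3: 3^(3 + 1) + 3 + 1 = 85; next = 84
base 3: 84 = 3^(3 + 1) + 3; at 4: 4^(4 + 1) + 4 = 1028; next = 1027
base 4: 1027 = 4^(4 + 1) + 3; at 5: 5^(5 + 1) + 3 = 15628; next = 15627
base 5: 15627 = 5^(5 + 1) + 2; at 6: 6^(6 + 1) + 2 = 279938; next = 279937
base 6: 279937 = 6^(6 + 1) + 1; at 7: 7^(7 + 1) + 1 = 5764802; next = 5764801
base 7: 5764801 = 7^(7 + 1); at 8: 8^(8 + 1) = 134217728; next = 134217727

7^(7 + 1)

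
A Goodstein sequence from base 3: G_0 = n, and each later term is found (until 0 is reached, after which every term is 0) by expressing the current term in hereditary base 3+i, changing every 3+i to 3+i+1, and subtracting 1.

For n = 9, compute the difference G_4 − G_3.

[0] 9 ≡ 3^2 (base 3). Lift 4: 16. −1: 15.
[1] 15 ≡ 3·4 + 3 (base 4). Lift 5: 18. −1: 17.
[2] 17 ≡ 3·5 + 2 (base 5). Lift 6: 20. −1: 19.
[3] 19 ≡ 3·6 + 1 (base 6). Lift 7: 22. −1: 21.

2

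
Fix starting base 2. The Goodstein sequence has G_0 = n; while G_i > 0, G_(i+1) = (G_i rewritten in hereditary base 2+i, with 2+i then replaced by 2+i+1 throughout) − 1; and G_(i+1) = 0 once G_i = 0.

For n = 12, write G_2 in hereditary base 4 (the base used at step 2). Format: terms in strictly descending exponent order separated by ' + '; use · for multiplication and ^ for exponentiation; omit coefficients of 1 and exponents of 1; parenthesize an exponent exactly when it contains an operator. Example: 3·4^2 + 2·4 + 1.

(0) 12|_2 = 2^(2 + 1) + 2^2 ↦ 3^(3 + 1) + 3^3|_3 = 108 ⇒ 107
(1) 107|_3 = 3^(3 + 1) + 2·3^2 + 2·3 + 2 ↦ 4^(4 + 1) + 2·4^2 + 2·4 + 2|_4 = 1066 ⇒ 1065
(2) 1065|_4 = 4^(4 + 1) + 2·4^2 + 2·4 + 1 ↦ 5^(5 + 1) + 2·5^2 + 2·5 + 1|_5 = 15686 ⇒ 15685

4^(4 + 1) + 2·4^2 + 2·4 + 1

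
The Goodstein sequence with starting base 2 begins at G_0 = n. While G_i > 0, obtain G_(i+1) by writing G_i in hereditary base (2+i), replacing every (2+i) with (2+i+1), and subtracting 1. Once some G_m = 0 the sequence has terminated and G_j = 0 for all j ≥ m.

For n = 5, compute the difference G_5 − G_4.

i=0: 5 = 2^2 + 1 (b=2); 2→3: 3^3 + 1 = 28; 28−1 = 27
i=1: 27 = 3^3 (b=3); 3→4: 4^4 = 256; 256−1 = 255
i=2: 255 = 3·4^3 + 3·4^2 + 3·4 + 3 (b=4); 4→5: 3·5^3 + 3·5^2 + 3·5 + 3 = 468; 468−1 = 467
i=3: 467 = 3·5^3 + 3·5^2 + 3·5 + 2 (b=5); 5→6: 3·6^3 + 3·6^2 + 3·6 + 2 = 776; 776−1 = 775
i=4: 775 = 3·6^3 + 3·6^2 + 3·6 + 1 (b=6); 6→7: 3·7^3 + 3·7^2 + 3·7 + 1 = 1198; 1198−1 = 1197

422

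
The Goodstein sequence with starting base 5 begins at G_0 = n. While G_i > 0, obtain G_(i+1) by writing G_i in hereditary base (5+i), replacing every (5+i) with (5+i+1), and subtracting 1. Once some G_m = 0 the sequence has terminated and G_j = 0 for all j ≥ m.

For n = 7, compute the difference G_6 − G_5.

i=0: 7 = 5 + 2 (b=5); 5→6: 6 + 2 = 8; 8−1 = 7
i=1: 7 = 6 + 1 (b=6); 6→7: 7 + 1 = 8; 8−1 = 7
i=2: 7 = 7 (b=7); 7→8: 8 = 8; 8−1 = 7
i=3: 7 = 7 (b=8); 8→9: 7 = 7; 7−1 = 6
i=4: 6 = 6 (b=9); 9→10: 6 = 6; 6−1 = 5
i=5: 5 = 5 (b=10); 10→11: 5 = 5; 5−1 = 4

-1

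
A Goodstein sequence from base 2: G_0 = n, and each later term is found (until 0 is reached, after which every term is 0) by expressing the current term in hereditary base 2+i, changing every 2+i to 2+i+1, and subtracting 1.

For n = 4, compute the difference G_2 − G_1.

[0] 4 ≡ 2^2 (base 2). Lift 3: 27. −1: 26.
[1] 26 ≡ 2·3^2 + 2·3 + 2 (base 3). Lift 4: 42. −1: 41.

15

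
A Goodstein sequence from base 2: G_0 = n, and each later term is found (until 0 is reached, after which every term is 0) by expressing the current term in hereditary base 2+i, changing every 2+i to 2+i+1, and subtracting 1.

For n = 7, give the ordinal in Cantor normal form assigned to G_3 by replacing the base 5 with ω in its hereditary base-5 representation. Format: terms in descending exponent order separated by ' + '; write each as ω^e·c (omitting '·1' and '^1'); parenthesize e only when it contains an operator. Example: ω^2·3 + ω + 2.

base 2: 7 = 2^2 + 2 + 1; at 3: 3^3 + 3 + 1 = 31; next = 30
base 3: 30 = 3^3 + 3; at 4: 4^4 + 4 = 260; next = 259
base 4: 259 = 4^4 + 3; at 5: 5^5 + 3 = 3128; next = 3127
base 5: 3127 = 5^5 + 2; at 6: 6^6 + 2 = 46658; next = 46657

ω^ω + 2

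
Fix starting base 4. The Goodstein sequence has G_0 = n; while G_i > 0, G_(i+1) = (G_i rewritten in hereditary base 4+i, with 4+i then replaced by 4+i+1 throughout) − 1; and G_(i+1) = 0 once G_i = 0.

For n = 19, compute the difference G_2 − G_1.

10

19 —HB4→ 4^2 + 3 —bump→ 5^2 + 3 = 28 —(−1)→ 27
27 —HB5→ 5^2 + 2 —bump→ 6^2 + 2 = 38 —(−1)→ 37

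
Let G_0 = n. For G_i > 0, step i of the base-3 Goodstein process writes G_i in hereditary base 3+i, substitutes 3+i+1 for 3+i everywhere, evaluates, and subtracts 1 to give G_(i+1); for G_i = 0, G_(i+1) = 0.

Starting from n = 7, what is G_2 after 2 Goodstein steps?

7 —HB3→ 2·3 + 1 —bump→ 2·4 + 1 = 9 —(−1)→ 8
8 —HB4→ 2·4 —bump→ 2·5 = 10 —(−1)→ 9
9 —HB5→ 5 + 4 —bump→ 6 + 4 = 10 —(−1)→ 9

9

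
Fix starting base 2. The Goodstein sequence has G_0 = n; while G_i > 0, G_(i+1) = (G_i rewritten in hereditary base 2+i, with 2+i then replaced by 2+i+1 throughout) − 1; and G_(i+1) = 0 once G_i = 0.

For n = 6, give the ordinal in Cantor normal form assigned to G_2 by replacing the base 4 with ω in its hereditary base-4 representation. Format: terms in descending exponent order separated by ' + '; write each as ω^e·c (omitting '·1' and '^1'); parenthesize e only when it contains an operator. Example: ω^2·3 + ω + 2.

G_0 = 6. HB_2(6) = 2^2 + 2. Bump = 30. G_1 = 29.
G_1 = 29. HB_3(29) = 3^3 + 2. Bump = 258. G_2 = 257.

ω^ω + 1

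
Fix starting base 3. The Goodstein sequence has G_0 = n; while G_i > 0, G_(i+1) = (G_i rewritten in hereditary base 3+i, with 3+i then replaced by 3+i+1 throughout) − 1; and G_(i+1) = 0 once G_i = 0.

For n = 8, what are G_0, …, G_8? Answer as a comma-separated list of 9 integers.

step 0: 8 = 2·3 + 2; sub 4 for 3: 2·4 + 2; = 10; G_1 = 10−1 = 9
step 1: 9 = 2·4 + 1; sub 5 for 4: 2·5 + 1; = 11; G_2 = 11−1 = 10
step 2: 10 = 2·5; sub 6 for 5: 2·6; = 12; G_3 = 12−1 = 11
step 3: 11 = 6 + 5; sub 7 for 6: 7 + 5; = 12; G_4 = 12−1 = 11
step 4: 11 = 7 + 4; sub 8 for 7: 8 + 4; = 12; G_5 = 12−1 = 11
step 5: 11 = 8 + 3; sub 9 for 8: 9 + 3; = 12; G_6 = 12−1 = 11
step 6: 11 = 9 + 2; sub 10 for 9: 10 + 2; = 12; G_7 = 12−1 = 11
step 7: 11 = 10 + 1; sub 11 for 10: 11 + 1; = 12; G_8 = 12−1 = 11

8, 9, 10, 11, 11, 11, 11, 11, 11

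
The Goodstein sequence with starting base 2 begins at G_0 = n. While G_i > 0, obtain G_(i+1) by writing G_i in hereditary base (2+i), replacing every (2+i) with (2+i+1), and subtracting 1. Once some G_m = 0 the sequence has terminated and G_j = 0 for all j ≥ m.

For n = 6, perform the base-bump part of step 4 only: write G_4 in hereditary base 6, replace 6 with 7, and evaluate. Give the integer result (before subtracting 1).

6 —HB2→ 2^2 + 2 —bump→ 3^3 + 3 = 30 —(−1)→ 29
29 —HB3→ 3^3 + 2 —bump→ 4^4 + 2 = 258 —(−1)→ 257
257 —HB4→ 4^4 + 1 —bump→ 5^5 + 1 = 3126 —(−1)→ 3125
3125 —HB5→ 5^5 —bump→ 6^6 = 46656 —(−1)→ 46655

98040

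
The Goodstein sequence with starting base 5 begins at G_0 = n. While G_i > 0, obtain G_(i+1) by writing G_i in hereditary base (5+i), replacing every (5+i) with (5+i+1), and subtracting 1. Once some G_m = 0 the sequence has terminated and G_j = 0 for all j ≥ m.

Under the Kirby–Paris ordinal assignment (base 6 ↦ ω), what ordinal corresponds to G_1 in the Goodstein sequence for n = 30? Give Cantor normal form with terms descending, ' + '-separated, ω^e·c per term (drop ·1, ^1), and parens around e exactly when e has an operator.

ω^2 + 5

30 —HB5→ 5^2 + 5 —bump→ 6^2 + 6 = 42 —(−1)→ 41
41 —HB6→ 6^2 + 5 —bump→ 7^2 + 5 = 54 —(−1)→ 53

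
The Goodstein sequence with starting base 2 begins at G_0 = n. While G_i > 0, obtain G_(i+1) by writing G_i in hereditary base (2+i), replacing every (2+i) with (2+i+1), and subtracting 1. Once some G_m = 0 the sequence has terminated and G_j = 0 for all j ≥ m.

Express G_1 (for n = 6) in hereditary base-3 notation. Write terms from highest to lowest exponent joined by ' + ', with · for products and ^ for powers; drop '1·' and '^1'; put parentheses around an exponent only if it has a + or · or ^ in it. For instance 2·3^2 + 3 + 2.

[0] 6 ≡ 2^2 + 2 (base 2). Lift 3: 30. −1: 29.
[1] 29 ≡ 3^3 + 2 (base 3). Lift 4: 258. −1: 257.

3^3 + 2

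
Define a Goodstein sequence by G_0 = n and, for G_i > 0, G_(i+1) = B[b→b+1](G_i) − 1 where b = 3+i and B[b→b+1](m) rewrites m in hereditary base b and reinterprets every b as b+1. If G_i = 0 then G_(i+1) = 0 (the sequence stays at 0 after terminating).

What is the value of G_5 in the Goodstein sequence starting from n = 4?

(0) 4|_3 = 3 + 1 ↦ 4 + 1|_4 = 5 ⇒ 4
(1) 4|_4 = 4 ↦ 5|_5 = 5 ⇒ 4
(2) 4|_5 = 4 ↦ 4|_6 = 4 ⇒ 3
(3) 3|_6 = 3 ↦ 3|_7 = 3 ⇒ 2
(4) 2|_7 = 2 ↦ 2|_8 = 2 ⇒ 1
(5) 1|_8 = 1 ↦ 1|_9 = 1 ⇒ 0

1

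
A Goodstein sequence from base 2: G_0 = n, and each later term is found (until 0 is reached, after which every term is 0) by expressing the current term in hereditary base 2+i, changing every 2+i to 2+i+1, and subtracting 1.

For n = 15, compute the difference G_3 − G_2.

i=0: 15 = 2^(2 + 1) + 2^2 + 2 + 1 (b=2); 2→3: 3^(3 + 1) + 3^3 + 3 + 1 = 112; 112−1 = 111
i=1: 111 = 3^(3 + 1) + 3^3 + 3 (b=3); 3→4: 4^(4 + 1) + 4^4 + 4 = 1284; 1284−1 = 1283
i=2: 1283 = 4^(4 + 1) + 4^4 + 3 (b=4); 4→5: 5^(5 + 1) + 5^5 + 3 = 18753; 18753−1 = 18752

17469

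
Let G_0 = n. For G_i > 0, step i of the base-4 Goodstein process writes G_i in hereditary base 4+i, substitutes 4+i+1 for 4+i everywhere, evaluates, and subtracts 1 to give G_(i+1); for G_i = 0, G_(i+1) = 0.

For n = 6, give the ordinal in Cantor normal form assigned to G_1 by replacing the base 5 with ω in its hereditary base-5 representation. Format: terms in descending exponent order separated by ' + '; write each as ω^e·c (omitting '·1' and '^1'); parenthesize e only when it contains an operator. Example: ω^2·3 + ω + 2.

ω + 1

6 —HB4→ 4 + 2 —bump→ 5 + 2 = 7 —(−1)→ 6
6 —HB5→ 5 + 1 —bump→ 6 + 1 = 7 —(−1)→ 6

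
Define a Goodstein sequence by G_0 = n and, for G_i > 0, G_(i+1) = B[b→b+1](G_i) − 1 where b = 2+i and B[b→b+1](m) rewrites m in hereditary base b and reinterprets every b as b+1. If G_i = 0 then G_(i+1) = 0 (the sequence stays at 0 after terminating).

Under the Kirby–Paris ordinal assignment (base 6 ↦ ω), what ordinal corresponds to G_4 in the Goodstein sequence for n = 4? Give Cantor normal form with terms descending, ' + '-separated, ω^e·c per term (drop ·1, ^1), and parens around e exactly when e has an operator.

ω^2·2 + ω + 5

i=0: 4 = 2^2 (b=2); 2→3: 3^3 = 27; 27−1 = 26
i=1: 26 = 2·3^2 + 2·3 + 2 (b=3); 3→4: 2·4^2 + 2·4 + 2 = 42; 42−1 = 41
i=2: 41 = 2·4^2 + 2·4 + 1 (b=4); 4→5: 2·5^2 + 2·5 + 1 = 61; 61−1 = 60
i=3: 60 = 2·5^2 + 2·5 (b=5); 5→6: 2·6^2 + 2·6 = 84; 84−1 = 83
i=4: 83 = 2·6^2 + 6 + 5 (b=6); 6→7: 2·7^2 + 7 + 5 = 110; 110−1 = 109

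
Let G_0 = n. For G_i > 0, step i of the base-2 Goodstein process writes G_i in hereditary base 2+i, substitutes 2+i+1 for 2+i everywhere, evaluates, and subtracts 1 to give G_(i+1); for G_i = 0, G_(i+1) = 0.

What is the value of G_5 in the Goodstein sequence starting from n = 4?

109

G_0=4  [base 2] 2^2  →[2↦3]→  3^3 = 27  −1 ⇒ G_1=26
G_1=26  [base 3] 2·3^2 + 2·3 + 2  →[3↦4]→  2·4^2 + 2·4 + 2 = 42  −1 ⇒ G_2=41
G_2=41  [base 4] 2·4^2 + 2·4 + 1  →[4↦5]→  2·5^2 + 2·5 + 1 = 61  −1 ⇒ G_3=60
G_3=60  [base 5] 2·5^2 + 2·5  →[5↦6]→  2·6^2 + 2·6 = 84  −1 ⇒ G_4=83
G_4=83  [base 6] 2·6^2 + 6 + 5  →[6↦7]→  2·7^2 + 7 + 5 = 110  −1 ⇒ G_5=109
G_5=109  [base 7] 2·7^2 + 7 + 4  →[7↦8]→  2·8^2 + 8 + 4 = 140  −1 ⇒ G_6=139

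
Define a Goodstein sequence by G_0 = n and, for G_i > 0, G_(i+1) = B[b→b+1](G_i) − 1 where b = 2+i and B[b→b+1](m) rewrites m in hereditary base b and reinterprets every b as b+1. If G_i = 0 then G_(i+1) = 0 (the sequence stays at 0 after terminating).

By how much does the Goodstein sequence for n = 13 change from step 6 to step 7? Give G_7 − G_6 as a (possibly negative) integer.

G_0=13  [base 2] 2^(2 + 1) + 2^2 + 1  →[2↦3]→  3^(3 + 1) + 3^3 + 1 = 109  −1 ⇒ G_1=108
G_1=108  [base 3] 3^(3 + 1) + 3^3  →[3↦4]→  4^(4 + 1) + 4^4 = 1280  −1 ⇒ G_2=1279
G_2=1279  [base 4] 4^(4 + 1) + 3·4^3 + 3·4^2 + 3·4 + 3  →[4↦5]→  5^(5 + 1) + 3·5^3 + 3·5^2 + 3·5 + 3 = 16093  −1 ⇒ G_3=16092
G_3=16092  [base 5] 5^(5 + 1) + 3·5^3 + 3·5^2 + 3·5 + 2  →[5↦6]→  6^(6 + 1) + 3·6^3 + 3·6^2 + 3·6 + 2 = 280712  −1 ⇒ G_4=280711
G_4=280711  [base 6] 6^(6 + 1) + 3·6^3 + 3·6^2 + 3·6 + 1  →[6↦7]→  7^(7 + 1) + 3·7^3 + 3·7^2 + 3·7 + 1 = 5765999  −1 ⇒ G_5=5765998
G_5=5765998  [base 7] 7^(7 + 1) + 3·7^3 + 3·7^2 + 3·7  →[7↦8]→  8^(8 + 1) + 3·8^3 + 3·8^2 + 3·8 = 134219480  −1 ⇒ G_6=134219479
G_6=134219479  [base 8] 8^(8 + 1) + 3·8^3 + 3·8^2 + 2·8 + 7  →[8↦9]→  9^(9 + 1) + 3·9^3 + 3·9^2 + 2·9 + 7 = 3486786856  −1 ⇒ G_7=3486786855

3352567376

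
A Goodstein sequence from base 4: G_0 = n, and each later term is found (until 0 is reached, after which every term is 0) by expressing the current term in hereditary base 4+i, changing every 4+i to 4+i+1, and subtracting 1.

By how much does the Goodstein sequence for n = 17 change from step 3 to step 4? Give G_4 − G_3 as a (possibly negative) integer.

base 4: 17 = 4^2 + 1; at 5: 5^2 + 1 = 26; next = 25
base 5: 25 = 5^2; at 6: 6^2 = 36; next = 35
base 6: 35 = 5·6 + 5; at 7: 5·7 + 5 = 40; next = 39
base 7: 39 = 5·7 + 4; at 8: 5·8 + 4 = 44; next = 43

4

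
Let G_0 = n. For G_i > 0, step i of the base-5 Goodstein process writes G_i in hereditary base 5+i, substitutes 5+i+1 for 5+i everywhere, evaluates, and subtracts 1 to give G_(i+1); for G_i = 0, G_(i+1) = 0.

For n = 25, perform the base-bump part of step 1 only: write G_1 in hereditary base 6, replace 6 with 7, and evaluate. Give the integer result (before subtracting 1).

40

step 0: 25 = 5^2; sub 6 for 5: 6^2; = 36; G_1 = 36−1 = 35
step 1: 35 = 5·6 + 5; sub 7 for 6: 5·7 + 5; = 40; G_2 = 40−1 = 39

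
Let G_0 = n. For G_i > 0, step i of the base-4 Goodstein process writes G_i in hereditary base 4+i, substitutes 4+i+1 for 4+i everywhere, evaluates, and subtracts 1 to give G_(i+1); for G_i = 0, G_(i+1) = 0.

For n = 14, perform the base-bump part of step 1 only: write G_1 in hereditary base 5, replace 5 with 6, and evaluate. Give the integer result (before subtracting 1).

i=0: 14 = 3·4 + 2 (b=4); 4→5: 3·5 + 2 = 17; 17−1 = 16
i=1: 16 = 3·5 + 1 (b=5); 5→6: 3·6 + 1 = 19; 19−1 = 18

19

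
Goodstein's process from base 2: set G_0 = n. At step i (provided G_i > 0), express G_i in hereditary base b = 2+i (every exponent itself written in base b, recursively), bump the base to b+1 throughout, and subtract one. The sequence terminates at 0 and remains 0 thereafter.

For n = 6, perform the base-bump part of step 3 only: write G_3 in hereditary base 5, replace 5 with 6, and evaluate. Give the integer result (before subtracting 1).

46656

G_0 = 6. HB_2(6) = 2^2 + 2. Bump = 30. G_1 = 29.
G_1 = 29. HB_3(29) = 3^3 + 2. Bump = 258. G_2 = 257.
G_2 = 257. HB_4(257) = 4^4 + 1. Bump = 3126. G_3 = 3125.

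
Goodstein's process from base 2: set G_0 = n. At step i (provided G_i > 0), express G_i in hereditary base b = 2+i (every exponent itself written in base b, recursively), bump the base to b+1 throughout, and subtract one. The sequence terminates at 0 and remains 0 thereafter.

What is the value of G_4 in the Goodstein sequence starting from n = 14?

326591

G_0=14  [base 2] 2^(2 + 1) + 2^2 + 2  →[2↦3]→  3^(3 + 1) + 3^3 + 3 = 111  −1 ⇒ G_1=110
G_1=110  [base 3] 3^(3 + 1) + 3^3 + 2  →[3↦4]→  4^(4 + 1) + 4^4 + 2 = 1282  −1 ⇒ G_2=1281
G_2=1281  [base 4] 4^(4 + 1) + 4^4 + 1  →[4↦5]→  5^(5 + 1) + 5^5 + 1 = 18751  −1 ⇒ G_3=18750
G_3=18750  [base 5] 5^(5 + 1) + 5^5  →[5↦6]→  6^(6 + 1) + 6^6 = 326592  −1 ⇒ G_4=326591
G_4=326591  [base 6] 6^(6 + 1) + 5·6^5 + 5·6^4 + 5·6^3 + 5·6^2 + 5·6 + 5  →[6↦7]→  7^(7 + 1) + 5·7^5 + 5·7^4 + 5·7^3 + 5·7^2 + 5·7 + 5 = 5862841  −1 ⇒ G_5=5862840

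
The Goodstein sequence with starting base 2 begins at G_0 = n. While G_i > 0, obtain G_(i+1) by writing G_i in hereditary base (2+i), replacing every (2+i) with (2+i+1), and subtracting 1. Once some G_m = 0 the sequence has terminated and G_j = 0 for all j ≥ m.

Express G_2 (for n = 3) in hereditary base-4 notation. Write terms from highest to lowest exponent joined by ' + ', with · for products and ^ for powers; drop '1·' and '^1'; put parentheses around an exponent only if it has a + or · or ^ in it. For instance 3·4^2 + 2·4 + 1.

G_0 = 3. HB_2(3) = 2 + 1. Bump = 4. G_1 = 3.
G_1 = 3. HB_3(3) = 3. Bump = 4. G_2 = 3.
G_2 = 3. HB_4(3) = 3. Bump = 3. G_3 = 2.

3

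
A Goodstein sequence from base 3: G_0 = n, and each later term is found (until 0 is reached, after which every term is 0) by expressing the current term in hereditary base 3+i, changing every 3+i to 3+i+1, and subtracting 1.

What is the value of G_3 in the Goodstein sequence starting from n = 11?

G_0 = 11. HB_3(11) = 3^2 + 2. Bump = 18. G_1 = 17.
G_1 = 17. HB_4(17) = 4^2 + 1. Bump = 26. G_2 = 25.
G_2 = 25. HB_5(25) = 5^2. Bump = 36. G_3 = 35.
G_3 = 35. HB_6(35) = 5·6 + 5. Bump = 40. G_4 = 39.

35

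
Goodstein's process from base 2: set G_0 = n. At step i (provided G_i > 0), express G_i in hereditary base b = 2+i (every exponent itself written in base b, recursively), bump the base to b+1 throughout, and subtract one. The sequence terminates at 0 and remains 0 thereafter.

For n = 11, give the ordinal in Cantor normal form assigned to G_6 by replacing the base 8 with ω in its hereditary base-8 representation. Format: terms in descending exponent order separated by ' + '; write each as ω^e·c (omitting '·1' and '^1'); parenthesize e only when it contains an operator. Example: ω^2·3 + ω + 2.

base 2: 11 = 2^(2 + 1) + 2 + 1; at 3: 3^(3 + 1) + 3 + 1 = 85; next = 84
base 3: 84 = 3^(3 + 1) + 3; at 4: 4^(4 + 1) + 4 = 1028; next = 1027
base 4: 1027 = 4^(4 + 1) + 3; at 5: 5^(5 + 1) + 3 = 15628; next = 15627
base 5: 15627 = 5^(5 + 1) + 2; at 6: 6^(6 + 1) + 2 = 279938; next = 279937
base 6: 279937 = 6^(6 + 1) + 1; at 7: 7^(7 + 1) + 1 = 5764802; next = 5764801
base 7: 5764801 = 7^(7 + 1); at 8: 8^(8 + 1) = 134217728; next = 134217727
base 8: 134217727 = 7·8^8 + 7·8^7 + 7·8^6 + 7·8^5 + 7·8^4 + 7·8^3 + 7·8^2 + 7·8 + 7; at 9: 7·9^9 + 7·9^7 + 7·9^6 + 7·9^5 + 7·9^4 + 7·9^3 + 7·9^2 + 7·9 + 7 = 2749609303; next = 2749609302

ω^ω·7 + ω^7·7 + ω^6·7 + ω^5·7 + ω^4·7 + ω^3·7 + ω^2·7 + ω·7 + 7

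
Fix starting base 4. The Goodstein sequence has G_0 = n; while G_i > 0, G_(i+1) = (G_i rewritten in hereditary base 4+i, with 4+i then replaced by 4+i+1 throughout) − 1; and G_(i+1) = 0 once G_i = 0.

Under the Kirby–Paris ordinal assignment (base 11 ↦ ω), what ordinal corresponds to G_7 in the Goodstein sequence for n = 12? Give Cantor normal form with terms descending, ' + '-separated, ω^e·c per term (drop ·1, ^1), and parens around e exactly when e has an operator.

i=0: 12 = 3·4 (b=4); 4→5: 3·5 = 15; 15−1 = 14
i=1: 14 = 2·5 + 4 (b=5); 5→6: 2·6 + 4 = 16; 16−1 = 15
i=2: 15 = 2·6 + 3 (b=6); 6→7: 2·7 + 3 = 17; 17−1 = 16
i=3: 16 = 2·7 + 2 (b=7); 7→8: 2·8 + 2 = 18; 18−1 = 17
i=4: 17 = 2·8 + 1 (b=8); 8→9: 2·9 + 1 = 19; 19−1 = 18
i=5: 18 = 2·9 (b=9); 9→10: 2·10 = 20; 20−1 = 19
i=6: 19 = 10 + 9 (b=10); 10→11: 11 + 9 = 20; 20−1 = 19

ω + 8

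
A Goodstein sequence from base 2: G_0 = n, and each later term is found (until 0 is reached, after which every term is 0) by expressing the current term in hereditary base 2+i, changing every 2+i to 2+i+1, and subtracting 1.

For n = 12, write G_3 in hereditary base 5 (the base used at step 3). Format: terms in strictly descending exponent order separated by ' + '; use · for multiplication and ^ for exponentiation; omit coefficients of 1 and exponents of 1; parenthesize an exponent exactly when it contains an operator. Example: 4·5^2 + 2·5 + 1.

5^(5 + 1) + 2·5^2 + 2·5

(0) 12|_2 = 2^(2 + 1) + 2^2 ↦ 3^(3 + 1) + 3^3|_3 = 108 ⇒ 107
(1) 107|_3 = 3^(3 + 1) + 2·3^2 + 2·3 + 2 ↦ 4^(4 + 1) + 2·4^2 + 2·4 + 2|_4 = 1066 ⇒ 1065
(2) 1065|_4 = 4^(4 + 1) + 2·4^2 + 2·4 + 1 ↦ 5^(5 + 1) + 2·5^2 + 2·5 + 1|_5 = 15686 ⇒ 15685
(3) 15685|_5 = 5^(5 + 1) + 2·5^2 + 2·5 ↦ 6^(6 + 1) + 2·6^2 + 2·6|_6 = 280020 ⇒ 280019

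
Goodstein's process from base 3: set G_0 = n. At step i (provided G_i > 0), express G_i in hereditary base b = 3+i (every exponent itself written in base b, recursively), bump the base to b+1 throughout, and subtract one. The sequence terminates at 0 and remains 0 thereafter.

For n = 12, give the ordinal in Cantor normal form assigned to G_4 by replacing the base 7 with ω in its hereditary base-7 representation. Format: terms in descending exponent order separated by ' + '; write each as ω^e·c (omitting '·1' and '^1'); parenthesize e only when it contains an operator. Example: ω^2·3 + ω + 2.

ω^2

step 0: 12 = 3^2 + 3; sub 4 for 3: 4^2 + 4; = 20; G_1 = 20−1 = 19
step 1: 19 = 4^2 + 3; sub 5 for 4: 5^2 + 3; = 28; G_2 = 28−1 = 27
step 2: 27 = 5^2 + 2; sub 6 for 5: 6^2 + 2; = 38; G_3 = 38−1 = 37
step 3: 37 = 6^2 + 1; sub 7 for 6: 7^2 + 1; = 50; G_4 = 50−1 = 49
step 4: 49 = 7^2; sub 8 for 7: 8^2; = 64; G_5 = 64−1 = 63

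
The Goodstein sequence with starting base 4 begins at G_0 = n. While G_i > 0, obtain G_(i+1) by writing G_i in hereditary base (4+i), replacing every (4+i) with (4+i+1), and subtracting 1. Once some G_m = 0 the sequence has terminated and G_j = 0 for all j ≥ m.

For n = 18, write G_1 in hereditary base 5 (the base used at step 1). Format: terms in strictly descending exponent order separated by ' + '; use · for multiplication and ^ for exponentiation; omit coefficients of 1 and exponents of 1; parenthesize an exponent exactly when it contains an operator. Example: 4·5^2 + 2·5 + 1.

[0] 18 ≡ 4^2 + 2 (base 4). Lift 5: 27. −1: 26.
[1] 26 ≡ 5^2 + 1 (base 5). Lift 6: 37. −1: 36.

5^2 + 1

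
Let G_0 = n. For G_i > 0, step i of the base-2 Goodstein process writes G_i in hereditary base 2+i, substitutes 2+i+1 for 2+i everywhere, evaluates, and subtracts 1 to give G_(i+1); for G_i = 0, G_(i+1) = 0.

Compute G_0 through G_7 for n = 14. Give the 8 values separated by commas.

base 2: 14 = 2^(2 + 1) + 2^2 + 2; at 3: 3^(3 + 1) + 3^3 + 3 = 111; next = 110
base 3: 110 = 3^(3 + 1) + 3^3 + 2; at 4: 4^(4 + 1) + 4^4 + 2 = 1282; next = 1281
base 4: 1281 = 4^(4 + 1) + 4^4 + 1; at 5: 5^(5 + 1) + 5^5 + 1 = 18751; next = 18750
base 5: 18750 = 5^(5 + 1) + 5^5; at 6: 6^(6 + 1) + 6^6 = 326592; next = 326591
base 6: 326591 = 6^(6 + 1) + 5·6^5 + 5·6^4 + 5·6^3 + 5·6^2 + 5·6 + 5; at 7: 7^(7 + 1) + 5·7^5 + 5·7^4 + 5·7^3 + 5·7^2 + 5·7 + 5 = 5862841; next = 5862840
base 7: 5862840 = 7^(7 + 1) + 5·7^5 + 5·7^4 + 5·7^3 + 5·7^2 + 5·7 + 4; at 8: 8^(8 + 1) + 5·8^5 + 5·8^4 + 5·8^3 + 5·8^2 + 5·8 + 4 = 134404972; next = 134404971
base 8: 134404971 = 8^(8 + 1) + 5·8^5 + 5·8^4 + 5·8^3 + 5·8^2 + 5·8 + 3; at 9: 9^(9 + 1) + 5·9^5 + 5·9^4 + 5·9^3 + 5·9^2 + 5·9 + 3 = 3487116549; next = 3487116548

14, 110, 1281, 18750, 326591, 5862840, 134404971, 3487116548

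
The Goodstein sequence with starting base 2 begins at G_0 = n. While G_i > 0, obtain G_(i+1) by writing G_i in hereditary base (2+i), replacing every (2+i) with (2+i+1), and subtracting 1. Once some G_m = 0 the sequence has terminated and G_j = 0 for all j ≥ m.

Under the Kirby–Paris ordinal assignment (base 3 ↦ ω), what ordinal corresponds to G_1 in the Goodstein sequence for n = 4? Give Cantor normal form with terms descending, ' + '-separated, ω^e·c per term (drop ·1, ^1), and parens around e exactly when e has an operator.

base 2: 4 = 2^2; at 3: 3^3 = 27; next = 26
base 3: 26 = 2·3^2 + 2·3 + 2; at 4: 2·4^2 + 2·4 + 2 = 42; next = 41

ω^2·2 + ω·2 + 2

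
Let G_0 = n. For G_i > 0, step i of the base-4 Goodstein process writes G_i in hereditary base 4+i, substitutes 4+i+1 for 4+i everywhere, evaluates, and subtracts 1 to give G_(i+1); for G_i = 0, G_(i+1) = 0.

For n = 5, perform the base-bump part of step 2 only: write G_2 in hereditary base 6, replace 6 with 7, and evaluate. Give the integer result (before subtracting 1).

5

base 4: 5 = 4 + 1; at 5: 5 + 1 = 6; next = 5
base 5: 5 = 5; at 6: 6 = 6; next = 5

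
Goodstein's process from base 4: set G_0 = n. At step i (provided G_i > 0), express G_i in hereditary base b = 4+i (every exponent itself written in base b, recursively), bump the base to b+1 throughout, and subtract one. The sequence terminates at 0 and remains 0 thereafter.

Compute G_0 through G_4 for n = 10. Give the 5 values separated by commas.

10, 11, 12, 13, 13

(0) 10|_4 = 2·4 + 2 ↦ 2·5 + 2|_5 = 12 ⇒ 11
(1) 11|_5 = 2·5 + 1 ↦ 2·6 + 1|_6 = 13 ⇒ 12
(2) 12|_6 = 2·6 ↦ 2·7|_7 = 14 ⇒ 13
(3) 13|_7 = 7 + 6 ↦ 8 + 6|_8 = 14 ⇒ 13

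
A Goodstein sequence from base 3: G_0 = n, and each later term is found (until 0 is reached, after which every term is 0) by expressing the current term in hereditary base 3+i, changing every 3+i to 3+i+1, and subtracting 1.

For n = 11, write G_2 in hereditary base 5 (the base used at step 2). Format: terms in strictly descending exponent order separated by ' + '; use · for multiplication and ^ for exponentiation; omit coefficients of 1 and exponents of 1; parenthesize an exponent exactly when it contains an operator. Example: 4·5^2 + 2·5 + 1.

5^2

G_0=11  [base 3] 3^2 + 2  →[3↦4]→  4^2 + 2 = 18  −1 ⇒ G_1=17
G_1=17  [base 4] 4^2 + 1  →[4↦5]→  5^2 + 1 = 26  −1 ⇒ G_2=25
G_2=25  [base 5] 5^2  →[5↦6]→  6^2 = 36  −1 ⇒ G_3=35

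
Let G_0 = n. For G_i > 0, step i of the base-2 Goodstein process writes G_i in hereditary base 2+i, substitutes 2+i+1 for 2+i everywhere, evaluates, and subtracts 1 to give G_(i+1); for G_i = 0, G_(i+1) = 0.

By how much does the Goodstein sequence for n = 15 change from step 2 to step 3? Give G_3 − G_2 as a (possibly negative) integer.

(0) 15|_2 = 2^(2 + 1) + 2^2 + 2 + 1 ↦ 3^(3 + 1) + 3^3 + 3 + 1|_3 = 112 ⇒ 111
(1) 111|_3 = 3^(3 + 1) + 3^3 + 3 ↦ 4^(4 + 1) + 4^4 + 4|_4 = 1284 ⇒ 1283
(2) 1283|_4 = 4^(4 + 1) + 4^4 + 3 ↦ 5^(5 + 1) + 5^5 + 3|_5 = 18753 ⇒ 18752

17469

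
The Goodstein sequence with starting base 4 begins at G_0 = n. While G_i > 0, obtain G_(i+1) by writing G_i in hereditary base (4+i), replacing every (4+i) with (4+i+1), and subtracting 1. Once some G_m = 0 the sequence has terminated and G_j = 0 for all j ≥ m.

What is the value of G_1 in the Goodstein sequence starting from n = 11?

i=0: 11 = 2·4 + 3 (b=4); 4→5: 2·5 + 3 = 13; 13−1 = 12
i=1: 12 = 2·5 + 2 (b=5); 5→6: 2·6 + 2 = 14; 14−1 = 13

12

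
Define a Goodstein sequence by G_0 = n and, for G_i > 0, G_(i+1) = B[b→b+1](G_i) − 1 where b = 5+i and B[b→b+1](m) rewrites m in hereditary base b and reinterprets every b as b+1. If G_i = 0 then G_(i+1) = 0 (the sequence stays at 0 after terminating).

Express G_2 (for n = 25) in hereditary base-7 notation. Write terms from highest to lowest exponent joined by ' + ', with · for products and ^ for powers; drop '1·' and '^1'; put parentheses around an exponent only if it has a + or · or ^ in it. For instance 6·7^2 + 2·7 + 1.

5·7 + 4

G_0 = 25. HB_5(25) = 5^2. Bump = 36. G_1 = 35.
G_1 = 35. HB_6(35) = 5·6 + 5. Bump = 40. G_2 = 39.
G_2 = 39. HB_7(39) = 5·7 + 4. Bump = 44. G_3 = 43.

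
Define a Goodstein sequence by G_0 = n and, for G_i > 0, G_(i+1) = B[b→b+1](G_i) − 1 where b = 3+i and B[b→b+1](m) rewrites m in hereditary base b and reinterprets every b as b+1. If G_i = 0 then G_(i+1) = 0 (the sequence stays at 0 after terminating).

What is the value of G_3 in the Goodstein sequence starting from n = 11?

35

step 0: 11 = 3^2 + 2; sub 4 for 3: 4^2 + 2; = 18; G_1 = 18−1 = 17
step 1: 17 = 4^2 + 1; sub 5 for 4: 5^2 + 1; = 26; G_2 = 26−1 = 25
step 2: 25 = 5^2; sub 6 for 5: 6^2; = 36; G_3 = 36−1 = 35
step 3: 35 = 5·6 + 5; sub 7 for 6: 5·7 + 5; = 40; G_4 = 40−1 = 39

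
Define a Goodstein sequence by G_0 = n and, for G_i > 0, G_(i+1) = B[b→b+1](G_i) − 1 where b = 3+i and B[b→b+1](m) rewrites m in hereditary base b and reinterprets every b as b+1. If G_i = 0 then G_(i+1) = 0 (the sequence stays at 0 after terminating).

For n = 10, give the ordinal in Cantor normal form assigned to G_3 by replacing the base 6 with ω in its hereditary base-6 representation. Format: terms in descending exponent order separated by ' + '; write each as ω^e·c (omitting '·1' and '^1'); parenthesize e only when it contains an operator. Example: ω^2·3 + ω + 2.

ω·4 + 3

G_0=10  [base 3] 3^2 + 1  →[3↦4]→  4^2 + 1 = 17  −1 ⇒ G_1=16
G_1=16  [base 4] 4^2  →[4↦5]→  5^2 = 25  −1 ⇒ G_2=24
G_2=24  [base 5] 4·5 + 4  →[5↦6]→  4·6 + 4 = 28  −1 ⇒ G_3=27
G_3=27  [base 6] 4·6 + 3  →[6↦7]→  4·7 + 3 = 31  −1 ⇒ G_4=30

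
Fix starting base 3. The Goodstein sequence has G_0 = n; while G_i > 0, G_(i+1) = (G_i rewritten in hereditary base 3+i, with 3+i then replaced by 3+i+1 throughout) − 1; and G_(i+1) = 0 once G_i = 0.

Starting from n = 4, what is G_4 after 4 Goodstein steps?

2

(0) 4|_3 = 3 + 1 ↦ 4 + 1|_4 = 5 ⇒ 4
(1) 4|_4 = 4 ↦ 5|_5 = 5 ⇒ 4
(2) 4|_5 = 4 ↦ 4|_6 = 4 ⇒ 3
(3) 3|_6 = 3 ↦ 3|_7 = 3 ⇒ 2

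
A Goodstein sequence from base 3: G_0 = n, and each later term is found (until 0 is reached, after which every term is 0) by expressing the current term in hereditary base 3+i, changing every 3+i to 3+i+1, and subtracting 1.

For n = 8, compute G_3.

[0] 8 ≡ 2·3 + 2 (base 3). Lift 4: 10. −1: 9.
[1] 9 ≡ 2·4 + 1 (base 4). Lift 5: 11. −1: 10.
[2] 10 ≡ 2·5 (base 5). Lift 6: 12. −1: 11.
[3] 11 ≡ 6 + 5 (base 6). Lift 7: 12. −1: 11.

11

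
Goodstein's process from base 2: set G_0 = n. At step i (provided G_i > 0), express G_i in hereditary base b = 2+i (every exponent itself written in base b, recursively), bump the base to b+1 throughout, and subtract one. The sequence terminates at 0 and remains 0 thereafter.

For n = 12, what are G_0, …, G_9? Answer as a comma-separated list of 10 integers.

12, 107, 1065, 15685, 280019, 5764910, 134217867, 3486784574, 100000000211, 3138428376974

(0) 12|_2 = 2^(2 + 1) + 2^2 ↦ 3^(3 + 1) + 3^3|_3 = 108 ⇒ 107
(1) 107|_3 = 3^(3 + 1) + 2·3^2 + 2·3 + 2 ↦ 4^(4 + 1) + 2·4^2 + 2·4 + 2|_4 = 1066 ⇒ 1065
(2) 1065|_4 = 4^(4 + 1) + 2·4^2 + 2·4 + 1 ↦ 5^(5 + 1) + 2·5^2 + 2·5 + 1|_5 = 15686 ⇒ 15685
(3) 15685|_5 = 5^(5 + 1) + 2·5^2 + 2·5 ↦ 6^(6 + 1) + 2·6^2 + 2·6|_6 = 280020 ⇒ 280019
(4) 280019|_6 = 6^(6 + 1) + 2·6^2 + 6 + 5 ↦ 7^(7 + 1) + 2·7^2 + 7 + 5|_7 = 5764911 ⇒ 5764910
(5) 5764910|_7 = 7^(7 + 1) + 2·7^2 + 7 + 4 ↦ 8^(8 + 1) + 2·8^2 + 8 + 4|_8 = 134217868 ⇒ 134217867
(6) 134217867|_8 = 8^(8 + 1) + 2·8^2 + 8 + 3 ↦ 9^(9 + 1) + 2·9^2 + 9 + 3|_9 = 3486784575 ⇒ 3486784574
(7) 3486784574|_9 = 9^(9 + 1) + 2·9^2 + 9 + 2 ↦ 10^(10 + 1) + 2·10^2 + 10 + 2|_10 = 100000000212 ⇒ 100000000211
(8) 100000000211|_10 = 10^(10 + 1) + 2·10^2 + 10 + 1 ↦ 11^(11 + 1) + 2·11^2 + 11 + 1|_11 = 3138428376975 ⇒ 3138428376974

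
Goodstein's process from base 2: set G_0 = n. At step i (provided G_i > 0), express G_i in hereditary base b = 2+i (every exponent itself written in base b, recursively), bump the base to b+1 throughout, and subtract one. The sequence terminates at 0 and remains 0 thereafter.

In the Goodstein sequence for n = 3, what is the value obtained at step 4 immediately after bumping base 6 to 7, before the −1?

i=0: 3 = 2 + 1 (b=2); 2→3: 3 + 1 = 4; 4−1 = 3
i=1: 3 = 3 (b=3); 3→4: 4 = 4; 4−1 = 3
i=2: 3 = 3 (b=4); 4→5: 3 = 3; 3−1 = 2
i=3: 2 = 2 (b=5); 5→6: 2 = 2; 2−1 = 1
i=4: 1 = 1 (b=6); 6→7: 1 = 1; 1−1 = 0

1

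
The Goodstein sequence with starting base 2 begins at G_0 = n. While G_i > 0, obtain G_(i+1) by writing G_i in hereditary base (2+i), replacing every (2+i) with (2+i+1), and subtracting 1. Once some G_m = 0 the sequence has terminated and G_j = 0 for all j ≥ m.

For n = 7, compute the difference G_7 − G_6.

step 0: 7 = 2^2 + 2 + 1; sub 3 for 2: 3^3 + 3 + 1; = 31; G_1 = 31−1 = 30
step 1: 30 = 3^3 + 3; sub 4 for 3: 4^4 + 4; = 260; G_2 = 260−1 = 259
step 2: 259 = 4^4 + 3; sub 5 for 4: 5^5 + 3; = 3128; G_3 = 3128−1 = 3127
step 3: 3127 = 5^5 + 2; sub 6 for 5: 6^6 + 2; = 46658; G_4 = 46658−1 = 46657
step 4: 46657 = 6^6 + 1; sub 7 for 6: 7^7 + 1; = 823544; G_5 = 823544−1 = 823543
step 5: 823543 = 7^7; sub 8 for 7: 8^8; = 16777216; G_6 = 16777216−1 = 16777215
step 6: 16777215 = 7·8^7 + 7·8^6 + 7·8^5 + 7·8^4 + 7·8^3 + 7·8^2 + 7·8 + 7; sub 9 for 8: 7·9^7 + 7·9^6 + 7·9^5 + 7·9^4 + 7·9^3 + 7·9^2 + 7·9 + 7; = 37665880; G_7 = 37665880−1 = 37665879

20888664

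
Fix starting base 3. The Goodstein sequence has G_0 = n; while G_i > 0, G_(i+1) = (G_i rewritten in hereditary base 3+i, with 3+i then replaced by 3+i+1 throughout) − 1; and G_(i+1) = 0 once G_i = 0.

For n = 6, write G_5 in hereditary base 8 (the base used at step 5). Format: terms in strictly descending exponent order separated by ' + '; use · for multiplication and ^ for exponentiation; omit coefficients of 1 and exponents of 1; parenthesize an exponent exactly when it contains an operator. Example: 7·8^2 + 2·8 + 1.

(0) 6|_3 = 2·3 ↦ 2·4|_4 = 8 ⇒ 7
(1) 7|_4 = 4 + 3 ↦ 5 + 3|_5 = 8 ⇒ 7
(2) 7|_5 = 5 + 2 ↦ 6 + 2|_6 = 8 ⇒ 7
(3) 7|_6 = 6 + 1 ↦ 7 + 1|_7 = 8 ⇒ 7
(4) 7|_7 = 7 ↦ 8|_8 = 8 ⇒ 7
(5) 7|_8 = 7 ↦ 7|_9 = 7 ⇒ 6

7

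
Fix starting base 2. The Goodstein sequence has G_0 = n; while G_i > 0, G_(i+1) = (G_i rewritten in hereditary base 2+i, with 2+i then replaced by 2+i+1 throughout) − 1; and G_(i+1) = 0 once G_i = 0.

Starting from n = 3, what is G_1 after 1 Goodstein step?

3

base 2: 3 = 2 + 1; at 3: 3 + 1 = 4; next = 3
base 3: 3 = 3; at 4: 4 = 4; next = 3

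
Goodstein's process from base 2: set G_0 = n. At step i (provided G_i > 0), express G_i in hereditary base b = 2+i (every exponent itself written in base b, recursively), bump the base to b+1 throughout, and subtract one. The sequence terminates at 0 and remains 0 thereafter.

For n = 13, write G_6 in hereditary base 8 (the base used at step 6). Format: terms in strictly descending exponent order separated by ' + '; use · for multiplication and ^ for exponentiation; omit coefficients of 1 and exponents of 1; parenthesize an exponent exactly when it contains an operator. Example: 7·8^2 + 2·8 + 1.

8^(8 + 1) + 3·8^3 + 3·8^2 + 2·8 + 7

(0) 13|_2 = 2^(2 + 1) + 2^2 + 1 ↦ 3^(3 + 1) + 3^3 + 1|_3 = 109 ⇒ 108
(1) 108|_3 = 3^(3 + 1) + 3^3 ↦ 4^(4 + 1) + 4^4|_4 = 1280 ⇒ 1279
(2) 1279|_4 = 4^(4 + 1) + 3·4^3 + 3·4^2 + 3·4 + 3 ↦ 5^(5 + 1) + 3·5^3 + 3·5^2 + 3·5 + 3|_5 = 16093 ⇒ 16092
(3) 16092|_5 = 5^(5 + 1) + 3·5^3 + 3·5^2 + 3·5 + 2 ↦ 6^(6 + 1) + 3·6^3 + 3·6^2 + 3·6 + 2|_6 = 280712 ⇒ 280711
(4) 280711|_6 = 6^(6 + 1) + 3·6^3 + 3·6^2 + 3·6 + 1 ↦ 7^(7 + 1) + 3·7^3 + 3·7^2 + 3·7 + 1|_7 = 5765999 ⇒ 5765998
(5) 5765998|_7 = 7^(7 + 1) + 3·7^3 + 3·7^2 + 3·7 ↦ 8^(8 + 1) + 3·8^3 + 3·8^2 + 3·8|_8 = 134219480 ⇒ 134219479
(6) 134219479|_8 = 8^(8 + 1) + 3·8^3 + 3·8^2 + 2·8 + 7 ↦ 9^(9 + 1) + 3·9^3 + 3·9^2 + 2·9 + 7|_9 = 3486786856 ⇒ 3486786855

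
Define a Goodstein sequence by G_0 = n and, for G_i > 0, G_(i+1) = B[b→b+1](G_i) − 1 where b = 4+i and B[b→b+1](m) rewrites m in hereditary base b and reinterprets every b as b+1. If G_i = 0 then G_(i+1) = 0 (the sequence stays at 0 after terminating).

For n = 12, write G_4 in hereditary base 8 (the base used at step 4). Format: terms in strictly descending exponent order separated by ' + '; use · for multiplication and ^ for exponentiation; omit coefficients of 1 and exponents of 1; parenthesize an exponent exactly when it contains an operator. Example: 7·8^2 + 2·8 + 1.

12 —HB4→ 3·4 —bump→ 3·5 = 15 —(−1)→ 14
14 —HB5→ 2·5 + 4 —bump→ 2·6 + 4 = 16 —(−1)→ 15
15 —HB6→ 2·6 + 3 —bump→ 2·7 + 3 = 17 —(−1)→ 16
16 —HB7→ 2·7 + 2 —bump→ 2·8 + 2 = 18 —(−1)→ 17
17 —HB8→ 2·8 + 1 —bump→ 2·9 + 1 = 19 —(−1)→ 18

2·8 + 1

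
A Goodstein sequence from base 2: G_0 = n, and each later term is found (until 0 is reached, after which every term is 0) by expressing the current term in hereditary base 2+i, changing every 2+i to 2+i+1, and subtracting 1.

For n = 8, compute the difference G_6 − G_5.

8 —HB2→ 2^(2 + 1) —bump→ 3^(3 + 1) = 81 —(−1)→ 80
80 —HB3→ 2·3^3 + 2·3^2 + 2·3 + 2 —bump→ 2·4^4 + 2·4^2 + 2·4 + 2 = 554 —(−1)→ 553
553 —HB4→ 2·4^4 + 2·4^2 + 2·4 + 1 —bump→ 2·5^5 + 2·5^2 + 2·5 + 1 = 6311 —(−1)→ 6310
6310 —HB5→ 2·5^5 + 2·5^2 + 2·5 —bump→ 2·6^6 + 2·6^2 + 2·6 = 93396 —(−1)→ 93395
93395 —HB6→ 2·6^6 + 2·6^2 + 6 + 5 —bump→ 2·7^7 + 2·7^2 + 7 + 5 = 1647196 —(−1)→ 1647195
1647195 —HB7→ 2·7^7 + 2·7^2 + 7 + 4 —bump→ 2·8^8 + 2·8^2 + 8 + 4 = 33554572 —(−1)→ 33554571

31907376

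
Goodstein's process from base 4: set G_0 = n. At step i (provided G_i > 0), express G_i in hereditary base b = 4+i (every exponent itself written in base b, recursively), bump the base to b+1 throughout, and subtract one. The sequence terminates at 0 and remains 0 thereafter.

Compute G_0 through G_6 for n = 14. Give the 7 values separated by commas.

(0) 14|_4 = 3·4 + 2 ↦ 3·5 + 2|_5 = 17 ⇒ 16
(1) 16|_5 = 3·5 + 1 ↦ 3·6 + 1|_6 = 19 ⇒ 18
(2) 18|_6 = 3·6 ↦ 3·7|_7 = 21 ⇒ 20
(3) 20|_7 = 2·7 + 6 ↦ 2·8 + 6|_8 = 22 ⇒ 21
(4) 21|_8 = 2·8 + 5 ↦ 2·9 + 5|_9 = 23 ⇒ 22
(5) 22|_9 = 2·9 + 4 ↦ 2·10 + 4|_10 = 24 ⇒ 23

14, 16, 18, 20, 21, 22, 23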